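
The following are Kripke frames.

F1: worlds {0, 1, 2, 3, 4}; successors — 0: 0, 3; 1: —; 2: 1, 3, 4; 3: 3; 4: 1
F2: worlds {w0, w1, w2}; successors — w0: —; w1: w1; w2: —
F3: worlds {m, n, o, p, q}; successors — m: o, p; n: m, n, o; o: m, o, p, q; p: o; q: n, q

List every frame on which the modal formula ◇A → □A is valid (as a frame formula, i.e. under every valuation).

F2

The schema corresponds to partial functionality: ∀x ∀y ∀z (Rxy ∧ Rxz → y = z).
F1: fails — 0 sees both 0 and 3.
F2: ✓.
F3: fails — m sees both o and p.
Valid on: F2.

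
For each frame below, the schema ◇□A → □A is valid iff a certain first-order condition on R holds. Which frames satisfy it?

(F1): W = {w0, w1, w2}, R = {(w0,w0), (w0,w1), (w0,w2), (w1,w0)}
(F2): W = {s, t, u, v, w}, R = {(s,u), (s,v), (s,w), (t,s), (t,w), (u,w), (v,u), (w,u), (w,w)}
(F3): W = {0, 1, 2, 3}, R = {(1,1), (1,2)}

The schema corresponds to the Euclidean property: ∀x ∀y ∀z (Rxy ∧ Rxz → Ryz).
(F1): fails — Rw0w1 and Rw0w1 but not Rw1w1.
(F2): fails — Rsv and Rsv but not Rvv.
(F3): fails — R12 and R12 but not R22.

none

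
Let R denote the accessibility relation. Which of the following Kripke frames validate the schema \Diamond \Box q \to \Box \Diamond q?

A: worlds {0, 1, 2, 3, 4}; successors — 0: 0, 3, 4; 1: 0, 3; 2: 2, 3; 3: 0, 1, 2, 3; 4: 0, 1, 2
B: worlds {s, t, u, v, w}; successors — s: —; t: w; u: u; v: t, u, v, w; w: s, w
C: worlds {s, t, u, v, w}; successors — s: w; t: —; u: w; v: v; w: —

Frame correspondent (Sahlqvist): \forall x \forall y \forall z (Rxy \wedge Rxz \to \exists w (Ryw \wedge Rzw)) — i.e. convergence.
A: ✓.
B: fails — Rvw and Rvu but w and u have no common successor.
C: fails — Rsw and Rsw but w and w have no common successor.
Valid on: A.

A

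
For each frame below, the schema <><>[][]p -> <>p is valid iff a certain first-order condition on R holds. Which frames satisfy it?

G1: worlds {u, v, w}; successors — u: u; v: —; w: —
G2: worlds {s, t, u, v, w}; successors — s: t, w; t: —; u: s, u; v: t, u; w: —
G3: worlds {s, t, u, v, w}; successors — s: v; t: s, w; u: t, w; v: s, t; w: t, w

Frame correspondent (Sahlqvist): forall x forall y (x R^2 y -> exists w (y R^2 w & xRw)) — i.e. a generalized confluence (Geach) condition.
G1: satisfies the condition.
G2: fails — uR²s but no w* with sR²w* and uRw*.
G3: fails — sR²s but no w* with sR²w* and sRw*.
Valid on: G1.

G1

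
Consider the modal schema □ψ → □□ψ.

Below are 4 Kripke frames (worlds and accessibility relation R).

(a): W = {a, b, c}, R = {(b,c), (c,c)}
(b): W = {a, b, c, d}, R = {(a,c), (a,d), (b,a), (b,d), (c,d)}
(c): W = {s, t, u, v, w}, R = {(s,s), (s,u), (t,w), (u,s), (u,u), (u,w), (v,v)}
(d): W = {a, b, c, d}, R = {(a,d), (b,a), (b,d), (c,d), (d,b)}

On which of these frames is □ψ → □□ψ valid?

Frame correspondent (Sahlqvist): ∀x ∀y ∀z (Rxy ∧ Ryz → Rxz) — i.e. transitivity.
(a): satisfies the condition.
(b): fails — Rba and Rac but not Rbc.
(c): fails — Rsu and Ruw but not Rsw.
(d): fails — Rcd and Rdb but not Rcb.

(a)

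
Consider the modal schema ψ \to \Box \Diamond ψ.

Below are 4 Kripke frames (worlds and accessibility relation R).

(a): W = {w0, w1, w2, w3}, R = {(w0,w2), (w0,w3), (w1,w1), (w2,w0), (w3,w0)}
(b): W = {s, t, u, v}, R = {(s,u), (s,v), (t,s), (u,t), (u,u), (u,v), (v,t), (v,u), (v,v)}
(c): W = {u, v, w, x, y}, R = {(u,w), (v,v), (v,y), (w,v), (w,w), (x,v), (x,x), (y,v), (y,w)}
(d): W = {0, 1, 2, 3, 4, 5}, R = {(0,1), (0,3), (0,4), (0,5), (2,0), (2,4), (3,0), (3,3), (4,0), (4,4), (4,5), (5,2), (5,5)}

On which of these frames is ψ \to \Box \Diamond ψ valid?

The schema corresponds to symmetry: \forall x \forall y (Rxy \to Ryx).
(a): ✓.
(b): fails — Rut but not Rtu.
(c): fails — Ruw but not Rwu.
(d): fails — R45 but not R54.

(a)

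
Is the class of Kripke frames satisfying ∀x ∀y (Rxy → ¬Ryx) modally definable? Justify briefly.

Modal frame validity is preserved under surjective bounded morphisms.
The 3-cycle (worlds s,t,u with s→t→u→s) is asymmetric. Mapping every world to a single reflexive point • is a surjective bounded morphism, and the reflexive point is not asymmetric (R•• but asymmetry requires ¬R••).
So no modal formula (or set of formulas) defines exactly the asymmetric frames.

Not modally definable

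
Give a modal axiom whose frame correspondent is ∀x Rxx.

□s → s

This is reflexivity; the standard corresponding axiom is T: □s → s.
Suppose □s→s is valid. At any x set V(s)={w : Rxw}. Then □s holds at x, so s holds at x, i.e. Rxx.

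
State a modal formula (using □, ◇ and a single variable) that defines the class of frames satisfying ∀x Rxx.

□ψ → ψ

This is reflexivity; the standard corresponding axiom is T: □ψ → ψ.
Suppose □ψ→ψ is valid. At any x set V(ψ)={w : Rxw}. Then □ψ holds at x, so ψ holds at x, i.e. Rxx.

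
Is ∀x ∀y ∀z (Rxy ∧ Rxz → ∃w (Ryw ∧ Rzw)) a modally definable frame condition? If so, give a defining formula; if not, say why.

Definable; ◇□q → □◇q defines it

The condition is convergence. A defining modal formula is ◇□q → □◇q.
Suppose ◇□q→□◇q is valid. Take Rxy, Rxz and set V(q)={w : Ryw}. Then □q at y so ◇□q at x, so □◇q at x, so ◇q at z, giving w with Rzw and Ryw.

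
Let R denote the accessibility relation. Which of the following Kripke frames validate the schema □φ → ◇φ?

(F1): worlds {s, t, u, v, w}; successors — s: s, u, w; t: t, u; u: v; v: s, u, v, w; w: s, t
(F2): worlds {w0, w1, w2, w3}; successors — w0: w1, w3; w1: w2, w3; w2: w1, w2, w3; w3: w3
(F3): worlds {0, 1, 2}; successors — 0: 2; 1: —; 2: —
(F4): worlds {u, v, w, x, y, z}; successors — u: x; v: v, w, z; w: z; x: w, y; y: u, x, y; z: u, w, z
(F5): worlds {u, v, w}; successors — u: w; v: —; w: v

(F1), (F2), (F4)

This is the axiom for seriality; its first-order frame correspondent is ∀x ∃y Rxy.
(F1): holds.
(F2): holds.
(F3): fails — world 1 has no successor.
(F4): holds.
(F5): fails — world v has no successor.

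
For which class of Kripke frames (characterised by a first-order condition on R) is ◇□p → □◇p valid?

Convergence

Suppose ◇□p→□◇p is valid. Take Rxy, Rxz and set V(p)={w : Ryw}. Then □p at y so ◇□p at x, so □◇p at x, so ◇p at z, giving w with Rzw and Ryw.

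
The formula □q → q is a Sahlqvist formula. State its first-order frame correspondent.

reflexivity

This schema is the T axiom.
It corresponds to reflexivity: ∀x Rxx.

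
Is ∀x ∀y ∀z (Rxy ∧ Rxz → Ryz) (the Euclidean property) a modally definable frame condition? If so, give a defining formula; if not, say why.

Definable; ◇q → □◇q defines it

This is a Sahlqvist condition; the 5 axiom ◇q → □◇q defines it.
Suppose ◇q→□◇q is valid. Take Rxy, Rxz and set V(q)={y}. Then ◇q at x, so □◇q at x, so ◇q at z, so some w with Rzw has q; w=y, i.e. Rzy. By symmetry of the argument, Ryz.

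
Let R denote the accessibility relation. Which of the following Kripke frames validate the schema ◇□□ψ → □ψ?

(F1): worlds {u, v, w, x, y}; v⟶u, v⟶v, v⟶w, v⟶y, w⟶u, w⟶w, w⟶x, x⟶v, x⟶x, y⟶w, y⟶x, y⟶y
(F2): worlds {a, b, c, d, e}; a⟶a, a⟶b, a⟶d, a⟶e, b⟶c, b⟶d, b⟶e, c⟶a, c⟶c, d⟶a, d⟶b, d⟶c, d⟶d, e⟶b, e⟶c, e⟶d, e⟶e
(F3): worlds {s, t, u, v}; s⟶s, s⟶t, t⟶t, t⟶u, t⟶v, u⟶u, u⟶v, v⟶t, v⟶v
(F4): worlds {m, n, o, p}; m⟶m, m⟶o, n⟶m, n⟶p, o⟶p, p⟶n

(F2)

The schema corresponds to a generalized confluence (Geach) condition: ∀x ∀y ∀z ((xRy ∧ xRz) → ∃w (yR²w ∧ z = w)).
(F1): fails — vRu, vRu but no t with uR²t and u=t.
(F2): ✓.
(F3): fails — sRt, sRs but no w with tR²w and s=w.
(F4): fails — mRo, mRm but no w with oR²w and m=w.
Valid on: (F2).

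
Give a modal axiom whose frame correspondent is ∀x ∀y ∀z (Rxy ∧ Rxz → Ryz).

◇p → □◇p

The condition is the Euclidean property. The 5 schema ◇p → □◇p defines it.
Suppose ◇p→□◇p is valid. Take Rxy, Rxz and set V(p)={y}. Then ◇p at x, so □◇p at x, so ◇p at z, so some w with Rzw has p; w=y, i.e. Rzy. By symmetry of the argument, Ryz.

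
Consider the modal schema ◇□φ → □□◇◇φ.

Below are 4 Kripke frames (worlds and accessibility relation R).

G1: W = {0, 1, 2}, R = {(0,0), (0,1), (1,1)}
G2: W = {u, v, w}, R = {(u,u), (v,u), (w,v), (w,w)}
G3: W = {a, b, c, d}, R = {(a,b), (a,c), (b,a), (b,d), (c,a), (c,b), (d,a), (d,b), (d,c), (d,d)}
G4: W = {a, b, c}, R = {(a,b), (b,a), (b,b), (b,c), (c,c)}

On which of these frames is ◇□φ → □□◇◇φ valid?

This is the axiom for a generalized confluence (Geach) condition; its first-order frame correspondent is ∀x ∀y ∀z ((xRy ∧ xR²z) → ∃w (yRw ∧ zR²w)).
G1: condition met.
G2: fails — wRw, wR²u but no t with wRt and uR²t.
G3: condition met.
G4: fails — bRa, bR²c but no w with aRw and cR²w.

G1, G3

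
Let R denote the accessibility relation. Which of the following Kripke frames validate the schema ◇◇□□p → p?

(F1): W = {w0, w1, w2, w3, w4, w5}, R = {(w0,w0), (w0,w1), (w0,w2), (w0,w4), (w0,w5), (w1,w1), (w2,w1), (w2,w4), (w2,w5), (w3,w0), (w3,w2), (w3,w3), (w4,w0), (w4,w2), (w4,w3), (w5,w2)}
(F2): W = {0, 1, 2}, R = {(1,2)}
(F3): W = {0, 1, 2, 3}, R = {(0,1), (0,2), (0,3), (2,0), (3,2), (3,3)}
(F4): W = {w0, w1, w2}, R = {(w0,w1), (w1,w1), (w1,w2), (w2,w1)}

The schema corresponds to a generalized confluence (Geach) condition: ∀x ∀y (xR²y → ∃w (yR²w ∧ x = w)).
(F1): fails — w0R²w1 but no w with w1R²w and w0=w.
(F2): ✓.
(F3): fails — 0R²2 but no w with 2R²w and 0=w.
(F4): fails — w0R²w1 but no w with w1R²w and w0=w.

(F2)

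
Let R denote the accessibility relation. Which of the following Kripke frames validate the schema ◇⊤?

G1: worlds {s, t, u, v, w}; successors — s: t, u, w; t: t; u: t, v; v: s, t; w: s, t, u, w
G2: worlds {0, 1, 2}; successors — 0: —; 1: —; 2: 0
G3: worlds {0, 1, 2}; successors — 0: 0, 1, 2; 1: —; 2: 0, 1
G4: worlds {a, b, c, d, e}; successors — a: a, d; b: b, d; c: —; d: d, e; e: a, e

G1

This is the axiom for seriality; its first-order frame correspondent is ∀x ∃y Rxy.
G1: satisfies the condition.
G2: fails — world 0 has no successor.
G3: fails — world 1 has no successor.
G4: fails — world c has no successor.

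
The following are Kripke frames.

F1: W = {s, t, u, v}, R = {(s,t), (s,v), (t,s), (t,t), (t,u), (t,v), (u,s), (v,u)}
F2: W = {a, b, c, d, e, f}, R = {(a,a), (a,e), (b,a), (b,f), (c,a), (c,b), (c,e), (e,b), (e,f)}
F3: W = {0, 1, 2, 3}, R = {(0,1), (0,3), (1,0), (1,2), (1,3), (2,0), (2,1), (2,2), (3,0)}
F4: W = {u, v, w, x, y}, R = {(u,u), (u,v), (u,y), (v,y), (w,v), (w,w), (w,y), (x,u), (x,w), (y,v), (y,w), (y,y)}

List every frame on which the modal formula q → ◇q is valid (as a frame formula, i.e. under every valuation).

This is the axiom for reflexivity; its first-order frame correspondent is ∀x Rxx.
F1: fails — world s does not see itself.
F2: fails — world b does not see itself.
F3: fails — world 0 does not see itself.
F4: fails — world v does not see itself.

none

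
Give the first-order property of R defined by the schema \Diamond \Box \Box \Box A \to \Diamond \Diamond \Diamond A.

This is a Sahlqvist (Geach-type) schema ◇^1□^3A → □^0◇^3A.
Minimal-valuation argument: fix x; take any y with xR^1y and any z with xR^0z. Set V(A) to the set of worlds R-reachable from y in exactly 3 steps. Then □^3A holds at y, so the antecedent holds at x; validity forces ◇^3A at z, giving a w with zR^3w and yR^3w.
First-order correspondent: \forall x \forall y (xRy \to \exists w (y R^3 w \wedge x R^3 w)).

\forall x \forall y (xRy \to \exists w (y R^3 w \wedge x R^3 w))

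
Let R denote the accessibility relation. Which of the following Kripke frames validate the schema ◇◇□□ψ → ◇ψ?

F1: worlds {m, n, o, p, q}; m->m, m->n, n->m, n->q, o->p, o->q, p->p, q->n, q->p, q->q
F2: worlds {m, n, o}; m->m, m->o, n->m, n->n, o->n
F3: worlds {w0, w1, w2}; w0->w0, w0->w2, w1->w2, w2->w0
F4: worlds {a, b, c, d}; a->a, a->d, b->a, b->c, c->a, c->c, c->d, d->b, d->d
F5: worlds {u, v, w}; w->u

F2, F3, F4, F5

This is the axiom for a generalized confluence (Geach) condition; its first-order frame correspondent is ∀x ∀y (xR²y → ∃w (yR²w ∧ xRw)).
F1: fails — nR²p but no w with pR²w and nRw.
F2: condition met.
F3: condition met.
F4: condition met.
F5: condition met.
Valid on: F2, F3, F4, F5.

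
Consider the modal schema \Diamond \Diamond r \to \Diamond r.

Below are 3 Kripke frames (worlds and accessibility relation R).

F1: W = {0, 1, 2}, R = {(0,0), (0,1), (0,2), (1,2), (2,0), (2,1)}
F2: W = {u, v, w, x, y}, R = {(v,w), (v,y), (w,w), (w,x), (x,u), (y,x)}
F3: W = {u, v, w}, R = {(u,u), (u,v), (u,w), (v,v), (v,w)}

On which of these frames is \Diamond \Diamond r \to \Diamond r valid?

The schema corresponds to transitivity: \forall x \forall y \forall z (Rxy \wedge Ryz \to Rxz).
F1: fails — R12 and R20 but not R10.
F2: fails — Ryx and Rxu but not Ryu.
F3: condition met.

F3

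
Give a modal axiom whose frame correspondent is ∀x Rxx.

The condition is reflexivity. The T schema □s → s defines it.
Suppose □s→s is valid. At any x set V(s)={w : Rxw}. Then □s holds at x, so s holds at x, i.e. Rxx.

□s → s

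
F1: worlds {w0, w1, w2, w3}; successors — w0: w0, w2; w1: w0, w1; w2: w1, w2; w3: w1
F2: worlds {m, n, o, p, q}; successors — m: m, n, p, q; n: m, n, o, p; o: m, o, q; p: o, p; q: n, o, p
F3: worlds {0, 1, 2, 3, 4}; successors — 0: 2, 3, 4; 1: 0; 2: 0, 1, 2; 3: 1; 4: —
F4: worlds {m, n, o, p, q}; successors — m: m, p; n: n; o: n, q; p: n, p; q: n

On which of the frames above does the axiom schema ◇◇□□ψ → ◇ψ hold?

F1, F2

Frame correspondent (Sahlqvist): ∀x ∀y (xR²y → ∃w (yR²w ∧ xRw)) — i.e. a generalized confluence (Geach) condition.
F1: holds.
F2: holds.
F3: fails — 1R²4 but no w with 4R²w and 1Rw.
F4: fails — mR²n but no w with nR²w and mRw.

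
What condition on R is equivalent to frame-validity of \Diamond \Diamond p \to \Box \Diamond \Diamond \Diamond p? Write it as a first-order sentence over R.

This is a Sahlqvist (Geach-type) schema ◇^2□^0p → □^1◇^3p.
Minimal-valuation argument: fix x; take any y with xR^2y and any z with xR^1z. Set V(p) to the set of worlds R-reachable from y in exactly 0 steps. Then □^0p holds at y, so the antecedent holds at x; validity forces ◇^3p at z, giving a w with zR^3w and yR^0w.
First-order correspondent: \forall x \forall y \forall z ((x R^2 y \wedge xRz) \to \exists w (y = w \wedge z R^3 w)).

\forall x \forall y \forall z ((x R^2 y \wedge xRz) \to \exists w (y = w \wedge z R^3 w))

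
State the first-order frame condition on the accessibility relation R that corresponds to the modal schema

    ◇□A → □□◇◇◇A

∀x ∀y ∀z ((xRy ∧ xR²z) → ∃w (yRw ∧ zR³w))

This is a Sahlqvist (Geach-type) schema ◇^1□^1A → □^2◇^3A.
First-order correspondent: ∀x ∀y ∀z ((xRy ∧ xR²z) → ∃w (yRw ∧ zR³w)).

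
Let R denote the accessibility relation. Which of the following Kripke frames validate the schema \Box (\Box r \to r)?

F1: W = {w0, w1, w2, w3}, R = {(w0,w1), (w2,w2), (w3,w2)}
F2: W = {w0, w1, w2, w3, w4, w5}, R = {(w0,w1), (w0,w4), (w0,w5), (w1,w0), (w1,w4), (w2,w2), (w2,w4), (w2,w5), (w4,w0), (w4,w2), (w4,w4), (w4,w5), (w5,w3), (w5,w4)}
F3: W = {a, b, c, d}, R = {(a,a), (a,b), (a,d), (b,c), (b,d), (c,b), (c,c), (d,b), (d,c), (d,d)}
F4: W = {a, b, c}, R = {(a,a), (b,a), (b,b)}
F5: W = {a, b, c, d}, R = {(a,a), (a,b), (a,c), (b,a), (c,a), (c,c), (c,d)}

Frame correspondent (Sahlqvist): \forall x \forall y (Rxy \to Ryy) — i.e. shift-reflexivity.
F1: fails — Rw0w1 but not Rw1w1.
F2: fails — Rw1w0 but not Rw0w0.
F3: fails — Rab but not Rbb.
F4: ✓.
F5: fails — Rcd but not Rdd.

F4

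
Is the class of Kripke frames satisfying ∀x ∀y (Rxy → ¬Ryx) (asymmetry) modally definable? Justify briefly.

Any modally definable frame class is closed under surjective bounded morphisms.
The 4-cycle (worlds a,b,c,d with a→b→c→d→a) is asymmetric. Mapping every world to a single reflexive point • is a surjective bounded morphism, and the reflexive point is not asymmetric (R•• but asymmetry requires ¬R••).
So no modal formula (or set of formulas) defines exactly the asymmetric frames.

No — not modally definable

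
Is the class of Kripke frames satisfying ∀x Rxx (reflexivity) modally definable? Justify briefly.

This is a Sahlqvist condition; the T axiom □q → q defines it.
Suppose □q→q is valid. At any x set V(q)={w : Rxw}. Then □q holds at x, so q holds at x, i.e. Rxx.

Yes — defined by □q → q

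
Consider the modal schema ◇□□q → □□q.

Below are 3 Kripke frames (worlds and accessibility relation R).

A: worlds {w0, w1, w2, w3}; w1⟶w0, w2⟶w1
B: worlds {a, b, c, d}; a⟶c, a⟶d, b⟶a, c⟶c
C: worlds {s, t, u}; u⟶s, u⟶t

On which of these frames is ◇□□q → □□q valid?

C

This is the axiom for a generalized confluence (Geach) condition; its first-order frame correspondent is ∀x ∀y ∀z ((xRy ∧ xR²z) → ∃w (yR²w ∧ z = w)).
A: fails — w2Rw1, w2R²w0 but no w with w1R²w and w0=w.
B: fails — aRd, aR²c but no w with dR²w and c=w.
C: ✓.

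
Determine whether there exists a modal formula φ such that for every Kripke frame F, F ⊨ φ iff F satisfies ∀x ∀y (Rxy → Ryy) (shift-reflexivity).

This is a Sahlqvist condition; the T□ axiom □(□p → p) defines it.
Suppose □(□p→p) is valid. Take Rxy and set V(p)={w : Ryw}. Then at y, □p holds; since □(□p→p) at x, □p→p at y, so p at y, i.e. Ryy.

Yes, by □(□p → p)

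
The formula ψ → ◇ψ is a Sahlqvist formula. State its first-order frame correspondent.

This schema is equivalent to the T axiom □ψ → ψ.
Its frame correspondent is reflexivity — ∀x Rxx.

Reflexivity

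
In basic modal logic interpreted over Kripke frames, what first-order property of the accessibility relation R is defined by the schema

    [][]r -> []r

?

density: forall x forall y (Rxy -> exists z (Rxz & Rzy))

Suppose □□r→□r is valid. Take Rxy and set V(r)={w : xR²w}. Then □□r at x, so □r at x, so r at y, i.e. ∃z(Rxz∧Rzy).
Conversely, on a frame with density the schema holds at every world under every valuation.
So the correspondent is density.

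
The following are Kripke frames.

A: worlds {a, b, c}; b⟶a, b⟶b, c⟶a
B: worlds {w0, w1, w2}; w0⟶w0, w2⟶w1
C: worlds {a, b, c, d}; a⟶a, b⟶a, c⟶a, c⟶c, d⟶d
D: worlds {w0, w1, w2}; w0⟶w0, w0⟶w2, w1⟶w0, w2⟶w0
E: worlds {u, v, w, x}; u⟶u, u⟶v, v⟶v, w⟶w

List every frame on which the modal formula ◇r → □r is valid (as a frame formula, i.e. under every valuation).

This is the axiom for partial functionality; its first-order frame correspondent is ∀x ∀y ∀z (Rxy ∧ Rxz → y = z).
A: fails — b sees both a and b.
B: satisfies the condition.
C: fails — c sees both a and c.
D: fails — w0 sees both w0 and w2.
E: fails — u sees both u and v.
Valid on: B.

B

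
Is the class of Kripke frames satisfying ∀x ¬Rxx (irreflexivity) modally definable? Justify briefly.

Modal frame validity is preserved under surjective bounded morphisms.
The 3-cycle (worlds w0,w1,w2 with w0→w1→w2→w0) is irreflexive, and the map sending every world to a single reflexive point • is a surjective bounded morphism (forth: every edge maps to (•,•); back: every world has a successor). So any modal formula valid on the 3-cycle is also valid on the reflexive point, which is not irreflexive.
So the class is not modally definable.

Not modally definable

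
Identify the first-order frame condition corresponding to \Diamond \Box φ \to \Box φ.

the Euclidean property: \forall x \forall y \forall z (Rxy \wedge Rxz \to Ryz)

This is a form of the 5 axiom.
It corresponds to the Euclidean property: \forall x \forall y \forall z (Rxy \wedge Rxz \to Ryz).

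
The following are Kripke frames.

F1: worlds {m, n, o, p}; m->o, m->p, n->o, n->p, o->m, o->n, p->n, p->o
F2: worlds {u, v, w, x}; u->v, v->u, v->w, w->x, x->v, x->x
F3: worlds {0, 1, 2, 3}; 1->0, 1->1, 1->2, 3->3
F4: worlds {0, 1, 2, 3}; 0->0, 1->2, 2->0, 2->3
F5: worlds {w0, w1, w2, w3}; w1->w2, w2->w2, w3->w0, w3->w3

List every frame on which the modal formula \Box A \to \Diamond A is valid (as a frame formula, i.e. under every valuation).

F1, F2

This is the axiom for seriality; its first-order frame correspondent is \forall x \exists y Rxy.
F1: holds.
F2: holds.
F3: fails — world 0 has no successor.
F4: fails — world 3 has no successor.
F5: fails — world w0 has no successor.
Valid on: F1, F2.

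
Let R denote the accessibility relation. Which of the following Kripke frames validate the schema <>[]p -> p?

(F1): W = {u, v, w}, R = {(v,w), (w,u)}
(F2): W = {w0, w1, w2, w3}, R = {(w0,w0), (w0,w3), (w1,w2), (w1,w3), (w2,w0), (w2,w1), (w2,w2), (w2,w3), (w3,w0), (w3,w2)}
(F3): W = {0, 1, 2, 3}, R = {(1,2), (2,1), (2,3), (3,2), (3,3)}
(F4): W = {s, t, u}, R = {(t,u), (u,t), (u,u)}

(F3), (F4)

Frame correspondent (Sahlqvist): forall x forall y (Rxy -> Ryx) — i.e. symmetry.
(F1): fails — Rwu but not Ruw.
(F2): fails — Rw1w3 but not Rw3w1.
(F3): condition met.
(F4): condition met.
Valid on: (F3), (F4).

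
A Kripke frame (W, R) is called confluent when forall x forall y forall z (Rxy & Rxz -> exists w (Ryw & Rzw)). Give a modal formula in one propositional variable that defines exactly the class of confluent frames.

◇□q → □◇q

This is convergence; the standard corresponding axiom is .2: ◇□q → □◇q.
Suppose ◇□q→□◇q is valid. Take Rxy, Rxz and set V(q)={w : Ryw}. Then □q at y so ◇□q at x, so □◇q at x, so ◇q at z, giving w with Rzw and Ryw.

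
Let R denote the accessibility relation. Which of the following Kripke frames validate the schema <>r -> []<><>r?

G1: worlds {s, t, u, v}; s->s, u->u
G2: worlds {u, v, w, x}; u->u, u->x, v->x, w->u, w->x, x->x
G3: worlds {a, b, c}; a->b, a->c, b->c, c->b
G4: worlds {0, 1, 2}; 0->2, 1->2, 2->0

G1, G4

This is the axiom for a generalized confluence (Geach) condition; its first-order frame correspondent is forall x forall y forall z ((xRy & xRz) -> exists w (y = w & z R^2 w)).
G1: condition met.
G2: fails — uRu, uRx but no t with u=t and xR²t.
G3: fails — aRb, aRc but no w with b=w and cR²w.
G4: condition met.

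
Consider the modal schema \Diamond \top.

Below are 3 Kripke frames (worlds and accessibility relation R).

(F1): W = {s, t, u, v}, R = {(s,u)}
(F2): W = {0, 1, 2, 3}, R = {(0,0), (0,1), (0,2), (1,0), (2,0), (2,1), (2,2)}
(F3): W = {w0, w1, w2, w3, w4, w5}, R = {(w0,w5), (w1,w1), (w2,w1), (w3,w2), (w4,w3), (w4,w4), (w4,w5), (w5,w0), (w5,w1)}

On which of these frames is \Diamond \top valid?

This is the axiom for seriality; its first-order frame correspondent is \forall x \exists y Rxy.
(F1): fails — world t has no successor.
(F2): fails — world 3 has no successor.
(F3): holds.
Valid on: (F3).

(F3)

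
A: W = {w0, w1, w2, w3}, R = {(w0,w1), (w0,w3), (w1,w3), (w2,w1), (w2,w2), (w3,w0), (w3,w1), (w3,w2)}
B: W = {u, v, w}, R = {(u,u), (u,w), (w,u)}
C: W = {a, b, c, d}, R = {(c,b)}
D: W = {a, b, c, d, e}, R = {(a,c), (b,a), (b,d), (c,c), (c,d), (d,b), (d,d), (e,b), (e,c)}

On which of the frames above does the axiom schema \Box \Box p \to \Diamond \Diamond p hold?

This is the axiom for a generalized confluence (Geach) condition; its first-order frame correspondent is \forall x \exists w (x R^2 w \wedge x R^2 w).
A: satisfies the condition.
B: fails — at v but no t with vR²t and vR²t.
C: fails — at a but no w with aR²w and aR²w.
D: satisfies the condition.
Valid on: A, D.

A, D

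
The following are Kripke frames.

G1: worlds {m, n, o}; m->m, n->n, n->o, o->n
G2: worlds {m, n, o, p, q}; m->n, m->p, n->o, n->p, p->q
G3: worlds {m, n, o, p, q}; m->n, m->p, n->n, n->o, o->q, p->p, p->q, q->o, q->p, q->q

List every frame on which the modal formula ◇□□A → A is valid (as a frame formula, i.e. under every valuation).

G1

The schema corresponds to a generalized confluence (Geach) condition: ∀x ∀y (xRy → ∃w (yR²w ∧ x = w)).
G1: condition met.
G2: fails — mRn but no w with nR²w and m=w.
G3: fails — mRn but no w with nR²w and m=w.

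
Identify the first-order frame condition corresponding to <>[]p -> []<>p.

convergence: forall x forall y forall z (Rxy & Rxz -> exists w (Ryw & Rzw))

This schema is the .2 axiom.
It corresponds to convergence: forall x forall y forall z (Rxy & Rxz -> exists w (Ryw & Rzw)).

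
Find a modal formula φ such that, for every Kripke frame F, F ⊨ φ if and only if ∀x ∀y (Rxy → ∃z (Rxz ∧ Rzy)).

□□r → □r

A defining formula is □□r → □r (the C4 axiom).
Suppose □□r→□r is valid. Take Rxy and set V(r)={w : xR²w}. Then □□r at x, so □r at x, so r at y, i.e. ∃z(Rxz∧Rzy).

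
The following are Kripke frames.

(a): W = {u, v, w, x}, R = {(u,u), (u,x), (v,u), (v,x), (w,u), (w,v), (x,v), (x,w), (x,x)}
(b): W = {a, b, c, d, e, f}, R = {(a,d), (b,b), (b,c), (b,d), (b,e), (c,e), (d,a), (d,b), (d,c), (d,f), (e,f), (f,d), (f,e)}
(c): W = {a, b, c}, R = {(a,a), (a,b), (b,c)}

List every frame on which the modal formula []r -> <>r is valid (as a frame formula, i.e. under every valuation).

The schema corresponds to seriality: forall x exists y Rxy.
(a): holds.
(b): holds.
(c): fails — world c has no successor.
Valid on: (a), (b).

(a), (b)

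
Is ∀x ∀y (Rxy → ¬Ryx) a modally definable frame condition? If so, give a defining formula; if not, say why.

If a class were modally definable it would be closed under surjective bounded morphisms (Goldblatt–Thomason).
The 4-cycle (worlds a,b,c,d with a→b→c→d→a) is asymmetric. Mapping every world to a single reflexive point • is a surjective bounded morphism, and the reflexive point is not asymmetric (R•• but asymmetry requires ¬R••).
So the class is not modally definable.

No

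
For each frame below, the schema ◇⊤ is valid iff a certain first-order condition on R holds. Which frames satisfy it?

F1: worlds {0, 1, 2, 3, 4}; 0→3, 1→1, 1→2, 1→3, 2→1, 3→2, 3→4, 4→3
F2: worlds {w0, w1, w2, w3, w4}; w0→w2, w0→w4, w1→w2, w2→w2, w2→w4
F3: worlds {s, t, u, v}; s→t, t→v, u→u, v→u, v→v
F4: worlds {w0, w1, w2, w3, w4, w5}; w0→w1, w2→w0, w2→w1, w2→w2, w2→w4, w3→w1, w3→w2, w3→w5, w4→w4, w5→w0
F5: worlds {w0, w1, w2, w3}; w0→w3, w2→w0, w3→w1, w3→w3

F1, F3

This is the axiom for seriality; its first-order frame correspondent is ∀x ∃y Rxy.
F1: condition met.
F2: fails — world w3 has no successor.
F3: condition met.
F4: fails — world w1 has no successor.
F5: fails — world w1 has no successor.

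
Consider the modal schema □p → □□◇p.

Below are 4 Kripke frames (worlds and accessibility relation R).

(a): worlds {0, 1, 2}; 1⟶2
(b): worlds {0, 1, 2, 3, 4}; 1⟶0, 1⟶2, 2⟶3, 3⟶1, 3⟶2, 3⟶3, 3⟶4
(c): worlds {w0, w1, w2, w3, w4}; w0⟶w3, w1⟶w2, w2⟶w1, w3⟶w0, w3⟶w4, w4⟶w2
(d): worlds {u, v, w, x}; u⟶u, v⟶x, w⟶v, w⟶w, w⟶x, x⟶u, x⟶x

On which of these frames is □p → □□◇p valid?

Frame correspondent (Sahlqvist): ∀x ∀z (xR²z → ∃w (xRw ∧ zRw)) — i.e. a generalized confluence (Geach) condition.
(a): ✓.
(b): fails — 2R²1 but no w with 2Rw and 1Rw.
(c): fails — w0R²w4 but no w with w0Rw and w4Rw.
(d): fails — vR²u but no t with vRt and uRt.
Valid on: (a).

(a)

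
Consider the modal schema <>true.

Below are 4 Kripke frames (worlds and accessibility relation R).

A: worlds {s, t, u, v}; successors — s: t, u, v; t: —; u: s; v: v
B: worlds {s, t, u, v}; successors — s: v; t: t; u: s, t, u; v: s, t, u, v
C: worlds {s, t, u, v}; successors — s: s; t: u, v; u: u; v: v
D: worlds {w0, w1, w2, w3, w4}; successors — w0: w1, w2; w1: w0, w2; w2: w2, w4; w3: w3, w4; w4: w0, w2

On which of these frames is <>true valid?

B, C, D

This is the axiom for seriality; its first-order frame correspondent is forall x exists y Rxy.
A: fails — world t has no successor.
B: condition met.
C: condition met.
D: condition met.
Valid on: B, C, D.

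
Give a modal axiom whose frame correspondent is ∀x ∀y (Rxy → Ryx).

A defining formula is p → □◇p (the B axiom).

p → □◇p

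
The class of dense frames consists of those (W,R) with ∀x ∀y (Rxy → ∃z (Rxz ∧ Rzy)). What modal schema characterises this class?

A defining formula is □□ψ → □ψ (the C4 axiom).
Suppose □□ψ→□ψ is valid. Take Rxy and set V(ψ)={w : xR²w}. Then □□ψ at x, so □ψ at x, so ψ at y, i.e. ∃z(Rxz∧Rzy).

□□ψ → □ψ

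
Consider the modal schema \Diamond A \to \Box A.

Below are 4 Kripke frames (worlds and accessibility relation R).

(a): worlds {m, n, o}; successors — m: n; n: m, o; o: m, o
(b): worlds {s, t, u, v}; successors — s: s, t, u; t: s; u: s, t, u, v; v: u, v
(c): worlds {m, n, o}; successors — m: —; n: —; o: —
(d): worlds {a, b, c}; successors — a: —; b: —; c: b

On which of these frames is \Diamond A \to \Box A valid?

The schema corresponds to partial functionality: \forall x \forall y \forall z (Rxy \wedge Rxz \to y = z).
(a): fails — n sees both m and o.
(b): fails — s sees both s and t.
(c): satisfies the condition.
(d): satisfies the condition.
Valid on: (c), (d).

(c), (d)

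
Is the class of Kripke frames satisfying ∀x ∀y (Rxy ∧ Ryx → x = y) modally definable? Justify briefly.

If a class were modally definable it would be closed under surjective bounded morphisms (Goldblatt–Thomason).
The 8-cycle (worlds a,b,c,d,e,f,g,h with a→b→c→d→e→f→g→h→a) is antisymmetric. Sending even-indexed worlds to • and odd-indexed worlds to ∘ is a surjective bounded morphism onto the two-world frame with •↔∘, which is not antisymmetric.
Hence antisymmetry is not modally definable.

No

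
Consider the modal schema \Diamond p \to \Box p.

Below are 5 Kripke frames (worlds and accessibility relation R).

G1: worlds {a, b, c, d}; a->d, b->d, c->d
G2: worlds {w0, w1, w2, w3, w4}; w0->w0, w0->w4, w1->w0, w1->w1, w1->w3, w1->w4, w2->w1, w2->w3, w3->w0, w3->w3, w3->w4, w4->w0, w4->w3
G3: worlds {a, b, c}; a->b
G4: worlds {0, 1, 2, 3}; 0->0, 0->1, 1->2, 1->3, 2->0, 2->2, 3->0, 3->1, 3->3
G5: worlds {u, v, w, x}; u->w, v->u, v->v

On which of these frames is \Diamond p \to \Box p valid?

G1, G3

Frame correspondent (Sahlqvist): \forall x \forall y \forall z (Rxy \wedge Rxz \to y = z) — i.e. partial functionality.
G1: ✓.
G2: fails — w0 sees both w0 and w4.
G3: ✓.
G4: fails — 0 sees both 0 and 1.
G5: fails — v sees both u and v.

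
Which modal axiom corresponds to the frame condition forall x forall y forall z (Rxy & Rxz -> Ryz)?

The condition is the Euclidean property. The 5 schema ◇ψ → □◇ψ defines it.
Suppose ◇ψ→□◇ψ is valid. Take Rxy, Rxz and set V(ψ)={y}. Then ◇ψ at x, so □◇ψ at x, so ◇ψ at z, so some w with Rzw has ψ; w=y, i.e. Rzy. By symmetry of the argument, Ryz.

◇ψ → □◇ψ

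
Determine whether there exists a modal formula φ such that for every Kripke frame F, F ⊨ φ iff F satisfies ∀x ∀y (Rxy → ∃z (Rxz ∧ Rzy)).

Definable; □□r → □r defines it

This is a Sahlqvist condition; the C4 axiom □□r → □r defines it.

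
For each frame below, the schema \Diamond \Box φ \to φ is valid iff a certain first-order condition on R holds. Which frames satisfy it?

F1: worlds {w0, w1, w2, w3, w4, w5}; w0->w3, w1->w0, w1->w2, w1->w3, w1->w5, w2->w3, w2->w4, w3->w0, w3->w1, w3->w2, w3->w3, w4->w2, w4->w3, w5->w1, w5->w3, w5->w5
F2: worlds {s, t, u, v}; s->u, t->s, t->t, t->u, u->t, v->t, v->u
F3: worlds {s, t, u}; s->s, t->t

F3

The schema corresponds to symmetry: \forall x \forall y (Rxy \to Ryx).
F1: fails — Rw1w2 but not Rw2w1.
F2: fails — Rvt but not Rtv.
F3: ✓.
Valid on: F3.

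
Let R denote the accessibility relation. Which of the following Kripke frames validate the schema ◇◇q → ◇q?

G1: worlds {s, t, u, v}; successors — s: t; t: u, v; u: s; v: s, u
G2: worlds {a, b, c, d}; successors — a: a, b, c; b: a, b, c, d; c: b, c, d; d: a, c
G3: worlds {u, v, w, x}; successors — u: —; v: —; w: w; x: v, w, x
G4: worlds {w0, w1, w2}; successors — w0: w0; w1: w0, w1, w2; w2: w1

G3

This is the axiom for transitivity; its first-order frame correspondent is ∀x ∀y ∀z (Rxy ∧ Ryz → Rxz).
G1: fails — Rtv and Rvs but not Rts.
G2: fails — Rcd and Rda but not Rca.
G3: holds.
G4: fails — Rw2w1 and Rw1w2 but not Rw2w2.
Valid on: G3.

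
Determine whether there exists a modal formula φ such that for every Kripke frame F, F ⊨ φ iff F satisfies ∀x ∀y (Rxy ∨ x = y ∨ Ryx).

If a class were modally definable it would be closed under disjoint unions (Goldblatt–Thomason).
Take 4 disjoint single-world reflexive frames: each is trivially connected, but their disjoint union has 4 worlds with no edge between distinct components, so it is not connected.
So no modal formula (or set of formulas) defines exactly the connected frames.

No — not modally definable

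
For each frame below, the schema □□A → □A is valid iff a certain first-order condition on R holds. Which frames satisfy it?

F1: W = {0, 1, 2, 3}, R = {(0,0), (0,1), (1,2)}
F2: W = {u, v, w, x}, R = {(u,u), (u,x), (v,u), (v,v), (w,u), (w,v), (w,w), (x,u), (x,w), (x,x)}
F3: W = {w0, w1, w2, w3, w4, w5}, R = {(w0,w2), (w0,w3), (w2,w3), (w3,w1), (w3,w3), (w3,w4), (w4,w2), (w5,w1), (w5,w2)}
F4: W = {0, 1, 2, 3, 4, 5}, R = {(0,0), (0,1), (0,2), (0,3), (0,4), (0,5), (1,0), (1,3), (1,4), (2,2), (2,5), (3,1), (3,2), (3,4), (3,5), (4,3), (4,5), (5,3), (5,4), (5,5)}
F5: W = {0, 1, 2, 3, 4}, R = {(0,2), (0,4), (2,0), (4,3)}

This is the axiom for density; its first-order frame correspondent is ∀x ∀y (Rxy → ∃z (Rxz ∧ Rzy)).
F1: fails — R12 but no z with R1z and Rz2.
F2: satisfies the condition.
F3: fails — Rw5w2 but no z with Rw5z and Rzw2.
F4: fails — R31 but no z with R3z and Rz1.
F5: fails — R43 but no z with R4z and Rz3.

F2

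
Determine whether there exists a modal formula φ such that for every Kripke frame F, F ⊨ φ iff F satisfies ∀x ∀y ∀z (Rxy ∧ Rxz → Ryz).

Yes, by ◇p → □◇p

The condition is the Euclidean property. A defining modal formula is ◇p → □◇p.
Suppose ◇p→□◇p is valid. Take Rxy, Rxz and set V(p)={y}. Then ◇p at x, so □◇p at x, so ◇p at z, so some w with Rzw has p; w=y, i.e. Rzy. By symmetry of the argument, Ryz.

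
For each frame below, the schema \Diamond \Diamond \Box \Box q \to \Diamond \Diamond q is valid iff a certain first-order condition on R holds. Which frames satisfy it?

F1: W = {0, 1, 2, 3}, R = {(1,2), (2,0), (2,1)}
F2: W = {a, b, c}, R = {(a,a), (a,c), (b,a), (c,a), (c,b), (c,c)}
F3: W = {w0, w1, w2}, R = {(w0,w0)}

F2, F3

Frame correspondent (Sahlqvist): \forall x \forall y (x R^2 y \to \exists w (y R^2 w \wedge x R^2 w)) — i.e. a generalized confluence (Geach) condition.
F1: fails — 1R²0 but no w with 0R²w and 1R²w.
F2: holds.
F3: holds.
Valid on: F2, F3.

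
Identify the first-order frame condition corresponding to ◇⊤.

Seriality

◇⊤ holds at w iff w has a successor, so frame-validity of ◇⊤ is exactly seriality. Equivalently via □r → ◇r:
Suppose □r→◇r is valid. At any x set V(r)=W. Then □r at x, so ◇r at x, so x has a successor.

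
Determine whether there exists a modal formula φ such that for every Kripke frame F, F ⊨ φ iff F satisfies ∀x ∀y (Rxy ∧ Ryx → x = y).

If a class were modally definable it would be closed under surjective bounded morphisms (Goldblatt–Thomason).
The 8-cycle (worlds w0,w1,w2,w3,w4,w5,w6,w7 with w0→w1→w2→w3→w4→w5→w6→w7→w0) is antisymmetric. Sending even-indexed worlds to s and odd-indexed worlds to t is a surjective bounded morphism onto the two-world frame with s↔t, which is not antisymmetric.
So no modal formula (or set of formulas) defines exactly the antisymmetric frames.

No — not modally definable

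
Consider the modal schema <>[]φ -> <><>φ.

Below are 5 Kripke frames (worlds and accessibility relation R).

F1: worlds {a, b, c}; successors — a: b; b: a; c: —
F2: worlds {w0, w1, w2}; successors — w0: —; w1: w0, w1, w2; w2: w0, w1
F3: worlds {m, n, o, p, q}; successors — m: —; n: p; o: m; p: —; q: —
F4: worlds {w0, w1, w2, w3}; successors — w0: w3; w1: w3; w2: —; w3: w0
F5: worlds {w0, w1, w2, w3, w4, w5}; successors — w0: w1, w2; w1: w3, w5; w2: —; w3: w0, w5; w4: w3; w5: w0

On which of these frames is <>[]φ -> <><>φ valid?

F1, F4

The schema corresponds to a generalized confluence (Geach) condition: forall x forall y (xRy -> exists w (yRw & x R^2 w)).
F1: condition met.
F2: fails — w1Rw0 but no w with w0Rw and w1R²w.
F3: fails — nRp but no w with pRw and nR²w.
F4: condition met.
F5: fails — w0Rw2 but no w with w2Rw and w0R²w.
Valid on: F1, F4.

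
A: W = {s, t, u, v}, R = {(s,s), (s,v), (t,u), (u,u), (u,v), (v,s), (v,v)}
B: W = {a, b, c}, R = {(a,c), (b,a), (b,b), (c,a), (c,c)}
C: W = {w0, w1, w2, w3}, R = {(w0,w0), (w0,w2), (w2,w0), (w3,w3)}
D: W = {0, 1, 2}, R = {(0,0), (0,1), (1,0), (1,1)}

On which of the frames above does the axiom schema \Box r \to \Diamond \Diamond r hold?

A, B

Frame correspondent (Sahlqvist): \forall x \exists w (xRw \wedge x R^2 w) — i.e. a generalized confluence (Geach) condition.
A: condition met.
B: condition met.
C: fails — at w1 but no w with w1Rw and w1R²w.
D: fails — at 2 but no w with 2Rw and 2R²w.
Valid on: A, B.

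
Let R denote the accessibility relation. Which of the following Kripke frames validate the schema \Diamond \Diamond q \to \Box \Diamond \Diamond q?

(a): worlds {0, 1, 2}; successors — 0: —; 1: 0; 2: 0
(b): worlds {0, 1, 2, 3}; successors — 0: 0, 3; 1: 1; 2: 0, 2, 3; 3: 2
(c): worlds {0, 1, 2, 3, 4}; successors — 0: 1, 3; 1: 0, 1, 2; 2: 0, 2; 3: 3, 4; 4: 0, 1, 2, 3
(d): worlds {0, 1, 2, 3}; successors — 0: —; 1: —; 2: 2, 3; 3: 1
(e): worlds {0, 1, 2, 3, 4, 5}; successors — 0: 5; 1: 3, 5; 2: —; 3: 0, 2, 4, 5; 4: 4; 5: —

(a), (b)

Frame correspondent (Sahlqvist): \forall x \forall y \forall z ((x R^2 y \wedge xRz) \to \exists w (y = w \wedge z R^2 w)) — i.e. a generalized confluence (Geach) condition.
(a): condition met.
(b): condition met.
(c): fails — 0R²4, 0R1 but no w with 4=w and 1R²w.
(d): fails — 2R²1, 2R3 but no w with 1=w and 3R²w.
(e): fails — 1R²0, 1R3 but no w with 0=w and 3R²w.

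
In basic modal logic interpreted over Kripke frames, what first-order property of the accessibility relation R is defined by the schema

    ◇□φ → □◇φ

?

Suppose ◇□φ→□◇φ is valid. Take Rxy, Rxz and set V(φ)={w : Ryw}. Then □φ at y so ◇□φ at x, so □◇φ at x, so ◇φ at z, giving w with Rzw and Ryw.
The converse is a direct semantic check.
Frame condition: ∀x ∀y ∀z (Rxy ∧ Rxz → ∃w (Ryw ∧ Rzw)).

convergence: ∀x ∀y ∀z (Rxy ∧ Rxz → ∃w (Ryw ∧ Rzw))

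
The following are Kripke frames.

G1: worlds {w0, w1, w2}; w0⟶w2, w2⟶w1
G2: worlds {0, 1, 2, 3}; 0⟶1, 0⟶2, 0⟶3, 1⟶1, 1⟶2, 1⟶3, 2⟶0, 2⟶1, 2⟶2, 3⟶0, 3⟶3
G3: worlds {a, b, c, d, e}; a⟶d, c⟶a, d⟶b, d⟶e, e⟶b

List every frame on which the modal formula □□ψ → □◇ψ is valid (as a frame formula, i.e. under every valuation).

G2

The schema corresponds to a generalized confluence (Geach) condition: ∀x ∀z (xRz → ∃w (xR²w ∧ zRw)).
G1: fails — w2Rw1 but no w with w2R²w and w1Rw.
G2: condition met.
G3: fails — dRb but no w with dR²w and bRw.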